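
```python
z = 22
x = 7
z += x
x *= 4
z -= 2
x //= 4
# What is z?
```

Trace:
`z = 22` → z = 22
`x = 7` → x = 7
`z += x` → z = 29
`x *= 4` → x = 28
`z -= 2` → z = 27
`x //= 4` → x = 7
So z = 27

Answer: 27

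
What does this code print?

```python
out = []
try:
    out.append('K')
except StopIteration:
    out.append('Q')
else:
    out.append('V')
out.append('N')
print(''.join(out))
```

Execution trace: 'K' (try body, no exception) → 'V' (else) → 'N' (after the try/except). Output: KVN

Answer: KVN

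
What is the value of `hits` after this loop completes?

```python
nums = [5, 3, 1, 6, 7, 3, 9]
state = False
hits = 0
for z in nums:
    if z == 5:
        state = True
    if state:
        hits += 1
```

Count elements after first 5 in [5, 3, 1, 6, 7, 3, 9]
`hits` takes the values: 0 → 1 → 2 → 3 → 4 → 5 → 6 → 7

Answer: 7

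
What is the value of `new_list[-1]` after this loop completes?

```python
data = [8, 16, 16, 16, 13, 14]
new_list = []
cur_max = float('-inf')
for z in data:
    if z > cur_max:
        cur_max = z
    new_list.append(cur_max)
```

Running max ends at 16
`new_list` takes the values: [] → [8] → [8, 16] → [8, 16, 16] → [8, 16, 16, 16] → [8, 16, 16, 16, 16] → [8, 16, 16, 16, 16, 16]
So `new_list[-1]` = 16

Answer: 16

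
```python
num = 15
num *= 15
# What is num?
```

Trace:
`num = 15` → num = 15
`num *= 15` → num = 225
So num = 225

Answer: 225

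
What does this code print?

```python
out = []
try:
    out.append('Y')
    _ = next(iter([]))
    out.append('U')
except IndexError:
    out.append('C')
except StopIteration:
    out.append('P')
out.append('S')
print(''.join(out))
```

Execution trace: 'Y' (try body) → 'P' (except StopIteration) → 'S' (after the try/except). Output: YPS

Answer: YPS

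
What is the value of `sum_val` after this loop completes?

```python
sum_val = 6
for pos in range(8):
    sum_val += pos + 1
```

Start at 6, add 1 to 8 = 42
`sum_val` takes the values: 6 → 7 → 9 → 12 → 16 → 21 → 27 → 34 → 42

Answer: 42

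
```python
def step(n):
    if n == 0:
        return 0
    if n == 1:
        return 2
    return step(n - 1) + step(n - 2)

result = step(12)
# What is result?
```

Build up from base cases: step(0)=0, step(1)=2, step(2)=2, step(3)=4, step(4)=6, step(5)=10, step(6)=16, ..., step(12)=288

Answer: 288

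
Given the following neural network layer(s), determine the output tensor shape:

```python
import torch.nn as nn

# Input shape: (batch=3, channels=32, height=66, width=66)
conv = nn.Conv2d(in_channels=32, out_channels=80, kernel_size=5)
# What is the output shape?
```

Input: (3, 32, 66, 66) -> Output: (3, 80, 62, 62)

Answer: (3, 80, 62, 62)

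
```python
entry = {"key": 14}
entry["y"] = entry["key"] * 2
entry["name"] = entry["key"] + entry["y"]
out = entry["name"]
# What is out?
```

Trace:
`entry = {"key": 14}` → entry = {'key': 14}
`entry["y"] = entry["key"] * 2` → entry = {'key': 14, 'y': 28}
`entry["name"] = entry["key"] + entry["y"]` → entry = {'key': 14, 'y': 28, 'name': 42}
`out = entry["name"]` → out = 42
So out = 42

Answer: 42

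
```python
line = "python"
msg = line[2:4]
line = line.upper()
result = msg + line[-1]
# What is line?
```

Trace:
`line = "python"` → line = 'python'
`msg = line[2:4]` → msg = 'th'
`line = line.upper()` → line = 'PYTHON'
`result = msg + line[-1]` → result = 'thN'
So line = 'PYTHON'

Answer: 'PYTHON'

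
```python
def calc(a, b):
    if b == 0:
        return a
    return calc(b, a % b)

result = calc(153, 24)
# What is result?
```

calc(153, 24) -> calc(24, 9) -> calc(9, 6) -> calc(6, 3) -> calc(3, 0) -> 3

Answer: 3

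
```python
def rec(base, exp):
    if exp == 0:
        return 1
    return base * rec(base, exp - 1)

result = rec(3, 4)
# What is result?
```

rec(3, 4) = 3 * 3 * 3 * 3 = 81

Answer: 81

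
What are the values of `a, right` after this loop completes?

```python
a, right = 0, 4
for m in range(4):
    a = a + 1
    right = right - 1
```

a goes 0→4, right goes 4→0
`a, right` takes the values: (0, 4) → (1, 4) → (1, 3) → (2, 3) → (2, 2) → (3, 2) → (3, 1) → (4, 1) → (4, 0)

Answer: 4, 0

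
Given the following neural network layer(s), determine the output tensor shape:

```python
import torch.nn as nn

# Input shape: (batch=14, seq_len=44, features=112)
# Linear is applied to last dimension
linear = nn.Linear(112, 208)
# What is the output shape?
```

Input: (14, 44, 112) -> Output: (14, 44, 208)

Answer: (14, 44, 208)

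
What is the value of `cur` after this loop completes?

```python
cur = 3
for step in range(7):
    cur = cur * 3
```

Multiply by 3, 7 times: 3 * 3^7 = 6561
`cur` takes the values: 3 → 9 → 27 → 81 → 243 → 729 → 2187 → 6561

Answer: 6561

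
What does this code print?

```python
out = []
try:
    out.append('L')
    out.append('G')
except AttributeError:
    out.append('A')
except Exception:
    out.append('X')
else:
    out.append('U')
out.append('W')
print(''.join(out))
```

Execution trace: 'L' (try body) → 'G' (try body, no exception) → 'U' (else) → 'W' (after the try/except). Output: LGUW

Answer: LGUW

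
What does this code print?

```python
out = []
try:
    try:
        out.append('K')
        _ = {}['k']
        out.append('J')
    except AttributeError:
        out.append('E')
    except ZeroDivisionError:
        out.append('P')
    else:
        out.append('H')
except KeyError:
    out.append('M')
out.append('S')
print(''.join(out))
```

Execution trace: 'K' (try body) → 'M' (outer except KeyError) → 'S' (after the try/except). Output: KMS

Answer: KMS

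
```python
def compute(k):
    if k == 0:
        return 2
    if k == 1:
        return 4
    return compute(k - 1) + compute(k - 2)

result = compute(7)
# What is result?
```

Build up from base cases: compute(0)=2, compute(1)=4, compute(2)=6, compute(3)=10, compute(4)=16, compute(5)=26, compute(6)=42, ..., compute(7)=68

Answer: 68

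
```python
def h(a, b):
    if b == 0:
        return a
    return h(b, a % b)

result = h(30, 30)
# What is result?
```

h(30, 30) -> h(30, 0) -> 30

Answer: 30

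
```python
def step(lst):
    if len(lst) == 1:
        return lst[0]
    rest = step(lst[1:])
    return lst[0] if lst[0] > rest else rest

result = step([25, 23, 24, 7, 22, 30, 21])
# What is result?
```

Recursive max over [25, 23, 24, 7, 22, 30, 21] = 30

Answer: 30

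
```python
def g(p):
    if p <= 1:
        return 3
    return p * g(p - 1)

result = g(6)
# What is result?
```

g(6) = 6 * 5 * 4 * 3 * 2 * 3 = 2160

Answer: 2160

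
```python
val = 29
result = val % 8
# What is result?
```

Trace:
`val = 29` → val = 29
`result = val % 8` → result = 5
So result = 5

Answer: 5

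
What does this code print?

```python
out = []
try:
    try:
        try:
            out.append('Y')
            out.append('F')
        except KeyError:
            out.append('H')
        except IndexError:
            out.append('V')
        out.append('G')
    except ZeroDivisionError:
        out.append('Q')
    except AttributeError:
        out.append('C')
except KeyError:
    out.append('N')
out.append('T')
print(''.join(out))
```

Execution trace: 'Y' (inner try body) → 'F' (inner try body, no exception) → 'G' (try body, no exception) → 'T' (after the try/except). Output: YFGT

Answer: YFGT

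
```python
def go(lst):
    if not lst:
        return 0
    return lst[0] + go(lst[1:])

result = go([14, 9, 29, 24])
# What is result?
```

14 + 9 + 29 + 24 + 0 = 76

Answer: 76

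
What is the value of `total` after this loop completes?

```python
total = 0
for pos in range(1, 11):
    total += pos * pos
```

Sum of squares 1² to 10² = 385
`total` takes the values: 0 → 1 → 5 → 14 → 30 → 55 → 91 → 140 → 204 → 285 → 385

Answer: 385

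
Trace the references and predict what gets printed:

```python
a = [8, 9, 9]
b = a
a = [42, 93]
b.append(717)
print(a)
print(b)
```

Key concept: rebinding vs mutation: a is rebound to a new list, b still points at the original.
Step by step:
`a = [8, 9, 9]` → a = [8, 9, 9]
`b = a` → b = [8, 9, 9] (same object as a)
`a = [42, 93]` → a = [42, 93]
`b.append(717)` → b = [8, 9, 9, 717]
`print(a)` → prints [42, 93]
`print(b)` → prints [8, 9, 9, 717]

Answer:
[42, 93]
[8, 9, 9, 717]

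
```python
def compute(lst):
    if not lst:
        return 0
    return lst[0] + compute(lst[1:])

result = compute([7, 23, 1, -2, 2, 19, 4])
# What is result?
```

7 + 23 + 1 + (-2) + 2 + 19 + 4 + 0 = 54

Answer: 54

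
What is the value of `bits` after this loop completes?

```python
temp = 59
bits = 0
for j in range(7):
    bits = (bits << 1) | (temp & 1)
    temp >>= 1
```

Reverse lowest 7 bits of 59
`bits` takes the values: 0 → 1 → 3 → 6 → 13 → 27 → 55 → 110

Answer: 110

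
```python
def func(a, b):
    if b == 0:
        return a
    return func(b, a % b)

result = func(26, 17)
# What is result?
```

func(26, 17) -> func(17, 9) -> func(9, 8) -> func(8, 1) -> func(1, 0) -> 1

Answer: 1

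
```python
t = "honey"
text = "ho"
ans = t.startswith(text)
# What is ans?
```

Trace:
`t = "honey"` → t = 'honey'
`text = "ho"` → text = 'ho'
`ans = t.startswith(text)` → ans = True
So ans = True

Answer: True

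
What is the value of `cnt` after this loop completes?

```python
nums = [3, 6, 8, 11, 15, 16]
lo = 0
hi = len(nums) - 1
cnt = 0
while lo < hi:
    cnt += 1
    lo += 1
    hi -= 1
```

Iterations until pointers meet (list length 6)
`cnt` takes the values: 0 → 1 → 2 → 3

Answer: 3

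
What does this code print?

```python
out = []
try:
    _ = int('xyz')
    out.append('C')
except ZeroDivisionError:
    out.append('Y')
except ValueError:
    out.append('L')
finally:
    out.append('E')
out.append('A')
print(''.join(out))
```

Execution trace: 'L' (except ValueError) → 'E' (finally) → 'A' (after the try/except). Output: LEA

Answer: LEA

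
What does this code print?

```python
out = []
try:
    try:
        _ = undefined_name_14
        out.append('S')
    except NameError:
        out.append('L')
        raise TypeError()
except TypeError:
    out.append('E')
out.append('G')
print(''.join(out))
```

Execution trace: 'L' (inner except NameError) → 'E' (outer except TypeError) → 'G' (after the try/except). Output: LEG

Answer: LEG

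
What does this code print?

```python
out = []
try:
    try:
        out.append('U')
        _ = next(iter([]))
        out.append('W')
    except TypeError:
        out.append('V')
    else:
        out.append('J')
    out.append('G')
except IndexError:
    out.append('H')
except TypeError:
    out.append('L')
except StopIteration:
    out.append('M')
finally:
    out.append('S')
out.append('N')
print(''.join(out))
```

Execution trace: 'U' (inner try body) → 'M' (except StopIteration) → 'S' (finally) → 'N' (after the try/except). Output: UMSN

Answer: UMSN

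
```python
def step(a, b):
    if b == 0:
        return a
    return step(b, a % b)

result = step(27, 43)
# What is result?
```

step(27, 43) -> step(43, 27) -> step(27, 16) -> step(16, 11) -> step(11, 5) -> step(5, 1) -> step(1, 0) -> 1

Answer: 1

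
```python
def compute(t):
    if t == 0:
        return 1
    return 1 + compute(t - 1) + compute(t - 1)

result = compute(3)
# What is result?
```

compute(t) = 1 + 2·compute(t-1), compute(0)=1. Closed form: (1+1)·2^3 - 1 = 15.

Answer: 15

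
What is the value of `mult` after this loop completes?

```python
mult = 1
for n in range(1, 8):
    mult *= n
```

7! = 5040
`mult` takes the values: 1 → 2 → 6 → 24 → 120 → 720 → 5040

Answer: 5040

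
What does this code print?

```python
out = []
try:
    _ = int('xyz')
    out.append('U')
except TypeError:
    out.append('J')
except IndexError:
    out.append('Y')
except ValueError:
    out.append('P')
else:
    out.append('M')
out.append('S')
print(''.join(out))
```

Execution trace: 'P' (except ValueError) → 'S' (after the try/except). Output: PS

Answer: PS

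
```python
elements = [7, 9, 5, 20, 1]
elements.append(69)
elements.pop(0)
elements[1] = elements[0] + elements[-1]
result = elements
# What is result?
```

Trace:
`elements = [7, 9, 5, 20, 1]` → elements = [7, 9, 5, 20, 1]
`elements.append(69)` → elements = [7, 9, 5, 20, 1, 69]
`elements.pop(0)` → elements = [9, 5, 20, 1, 69]
`elements[1] = elements[0] + elements[-1]` → elements = [9, 78, 20, 1, 69]
`result = elements` → result = [9, 78, 20, 1, 69]
So result = [9, 78, 20, 1, 69]

Answer: [9, 78, 20, 1, 69]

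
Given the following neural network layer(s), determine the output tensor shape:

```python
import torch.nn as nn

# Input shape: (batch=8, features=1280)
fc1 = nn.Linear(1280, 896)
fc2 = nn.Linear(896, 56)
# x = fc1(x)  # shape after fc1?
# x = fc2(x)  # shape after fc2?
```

Input: (8, 1280) -> after fc1: (8, 896) -> Output: (8, 56)

Answer: (8, 56)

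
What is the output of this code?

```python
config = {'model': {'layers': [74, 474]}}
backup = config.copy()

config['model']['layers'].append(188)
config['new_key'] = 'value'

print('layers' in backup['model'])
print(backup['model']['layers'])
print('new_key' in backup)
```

Key concept: shallow copy gotcha with nested dict.
Step by step:
`config = {'model': {'layers': [74, 474]}}` → config = {'model': {'layers': [74, 474]}}
`backup = config.copy()` → backup = {'model': {'layers': [74, 474]}}
`config['model']['layers'].append(188)` → config = {'model': {'layers': [74, 474, 188]}}; backup = {'model': {'layers': [74, 474, 188]}}
`config['new_key'] = 'value'` → config = {'model': {'layers': [74, 474, 188]}, 'new_key': 'value'}
`print('layers' in backup['model'])` → prints True
`print(backup['model']['layers'])` → prints [74, 474, 188]
`print('new_key' in backup)` → prints False

Answer:
True
[74, 474, 188]
False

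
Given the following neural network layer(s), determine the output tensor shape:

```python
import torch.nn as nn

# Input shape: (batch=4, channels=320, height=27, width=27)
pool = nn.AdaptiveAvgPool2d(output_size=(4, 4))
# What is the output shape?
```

Input: (4, 320, 27, 27) -> Output: (4, 320, 4, 4)

Answer: (4, 320, 4, 4)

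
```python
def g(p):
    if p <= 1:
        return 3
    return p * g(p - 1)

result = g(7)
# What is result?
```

g(7) = 7 * 6 * 5 * 4 * 3 * 2 * 3 = 15120

Answer: 15120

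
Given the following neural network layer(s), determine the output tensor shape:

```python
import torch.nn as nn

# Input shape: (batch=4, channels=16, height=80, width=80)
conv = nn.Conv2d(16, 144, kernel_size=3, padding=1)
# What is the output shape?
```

Input: (4, 16, 80, 80) -> Output: (4, 144, 80, 80)

Answer: (4, 144, 80, 80)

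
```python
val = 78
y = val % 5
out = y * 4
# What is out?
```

Trace:
`val = 78` → val = 78
`y = val % 5` → y = 3
`out = y * 4` → out = 12
So out = 12

Answer: 12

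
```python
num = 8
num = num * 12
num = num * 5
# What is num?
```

Trace:
`num = 8` → num = 8
`num = num * 12` → num = 96
`num = num * 5` → num = 480
So num = 480

Answer: 480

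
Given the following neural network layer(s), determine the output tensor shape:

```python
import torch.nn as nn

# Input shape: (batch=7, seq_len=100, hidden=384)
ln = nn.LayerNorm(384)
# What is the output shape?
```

Input: (7, 100, 384) -> Output: (7, 100, 384)

Answer: (7, 100, 384)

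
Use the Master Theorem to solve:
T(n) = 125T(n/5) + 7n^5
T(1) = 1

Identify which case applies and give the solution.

a=125, b=5, f(n)=7n^5. log_5(125) = 3. Since c=5 > 3 and the regularity condition holds (125(n/5)^5 = (125/5^5)n^5 with 125/5^5 < 1), Case 3 applies: T(n) = Θ(f(n)) = O(n^5).

Answer: O(n^5) - Case 3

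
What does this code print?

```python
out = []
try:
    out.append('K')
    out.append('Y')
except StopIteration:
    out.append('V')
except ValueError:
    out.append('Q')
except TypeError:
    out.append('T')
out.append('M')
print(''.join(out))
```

Execution trace: 'K' (try body) → 'Y' (try body, no exception) → 'M' (after the try/except). Output: KYM

Answer: KYM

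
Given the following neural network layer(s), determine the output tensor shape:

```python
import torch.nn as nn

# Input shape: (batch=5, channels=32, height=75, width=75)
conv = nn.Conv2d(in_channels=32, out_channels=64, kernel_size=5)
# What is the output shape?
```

Input: (5, 32, 75, 75) -> Output: (5, 64, 71, 71)

Answer: (5, 64, 71, 71)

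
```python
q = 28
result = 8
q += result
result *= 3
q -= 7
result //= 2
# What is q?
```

Trace:
`q = 28` → q = 28
`result = 8` → result = 8
`q += result` → q = 36
`result *= 3` → result = 24
`q -= 7` → q = 29
`result //= 2` → result = 12
So q = 29

Answer: 29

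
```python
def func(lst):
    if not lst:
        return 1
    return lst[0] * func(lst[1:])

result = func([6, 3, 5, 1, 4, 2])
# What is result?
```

Product over [6, 3, 5, 1, 4, 2] = 6 * 3 * 5 * 1 * 4 * 2 = 720

Answer: 720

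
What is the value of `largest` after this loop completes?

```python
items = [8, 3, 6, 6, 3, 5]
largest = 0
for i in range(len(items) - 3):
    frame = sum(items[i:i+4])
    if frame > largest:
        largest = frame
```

Max sum of 4-element window in [8, 3, 6, 6, 3, 5]
`largest` takes the values: 0 → 23

Answer: 23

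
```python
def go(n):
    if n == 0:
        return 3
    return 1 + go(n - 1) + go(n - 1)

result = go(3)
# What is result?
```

go(n) = 1 + 2·go(n-1), go(0)=3. Closed form: (3+1)·2^3 - 1 = 31.

Answer: 31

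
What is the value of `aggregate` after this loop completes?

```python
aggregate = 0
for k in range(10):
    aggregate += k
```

Sum of 0 to 9 = 45
`aggregate` takes the values: 0 → 1 → 3 → 6 → 10 → 15 → 21 → 28 → 36 → 45

Answer: 45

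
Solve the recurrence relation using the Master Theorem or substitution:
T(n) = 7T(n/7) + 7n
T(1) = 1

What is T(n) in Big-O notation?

By Master Theorem: a=7, b=7, f(n)=7n. Since log_7(7) = 1 and f(n) = Θ(n^1), Case 2 applies. T(n) = O(n log n).

Answer: O(n log n)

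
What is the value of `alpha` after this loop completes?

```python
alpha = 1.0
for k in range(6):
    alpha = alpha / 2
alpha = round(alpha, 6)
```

Halving LR 6 times: 1 / 2^6
`alpha` takes the values: 1.0 → 0.5 → 0.25 → 0.125 → 0.0625 → 0.03125 → 0.015625

Answer: 0.015625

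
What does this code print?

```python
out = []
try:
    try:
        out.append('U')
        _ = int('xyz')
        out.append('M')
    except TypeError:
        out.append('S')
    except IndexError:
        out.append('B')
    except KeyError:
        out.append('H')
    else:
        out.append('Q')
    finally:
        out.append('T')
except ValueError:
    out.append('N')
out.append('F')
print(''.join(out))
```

Execution trace: 'U' (inner try body) → 'T' (inner finally) → 'N' (outer except ValueError) → 'F' (after the try/except). Output: UTNF

Answer: UTNF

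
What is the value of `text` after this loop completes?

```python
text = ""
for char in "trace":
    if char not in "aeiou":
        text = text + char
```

Remove vowels from 'trace'
`text` takes the values: "" → "t" → "tr" → "trc"

Answer: "trc"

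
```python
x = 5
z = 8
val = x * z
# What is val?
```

Trace:
`x = 5` → x = 5
`z = 8` → z = 8
`val = x * z` → val = 40
So val = 40

Answer: 40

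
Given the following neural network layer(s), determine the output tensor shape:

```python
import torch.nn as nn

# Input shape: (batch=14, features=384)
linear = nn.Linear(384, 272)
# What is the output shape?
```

Input: (14, 384) -> Output: (14, 272)

Answer: (14, 272)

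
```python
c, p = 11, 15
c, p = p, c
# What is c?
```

Trace:
`c, p = 11, 15` → c = 11; p = 15
`c, p = p, c` → c = 15; p = 11
So c = 15

Answer: 15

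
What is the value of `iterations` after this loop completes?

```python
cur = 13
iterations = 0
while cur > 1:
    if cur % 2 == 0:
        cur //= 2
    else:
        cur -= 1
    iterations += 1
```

Steps to reduce 13 to 1
`iterations` takes the values: 0 → 1 → 2 → 3 → 4 → 5

Answer: 5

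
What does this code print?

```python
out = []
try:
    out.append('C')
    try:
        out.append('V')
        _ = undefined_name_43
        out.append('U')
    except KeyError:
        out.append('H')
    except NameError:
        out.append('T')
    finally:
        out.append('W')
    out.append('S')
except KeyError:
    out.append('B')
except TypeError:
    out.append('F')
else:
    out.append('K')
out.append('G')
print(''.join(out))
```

Execution trace: 'C' (try body) → 'V' (inner try body) → 'T' (inner except NameError) → 'W' (inner finally) → 'S' (try body, no exception) → 'K' (else) → 'G' (after the try/except). Output: CVTWSKG

Answer: CVTWSKG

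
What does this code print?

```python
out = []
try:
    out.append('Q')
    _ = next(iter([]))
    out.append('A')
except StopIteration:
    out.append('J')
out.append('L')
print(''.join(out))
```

Execution trace: 'Q' (try body) → 'J' (except StopIteration) → 'L' (after the try/except). Output: QJL

Answer: QJL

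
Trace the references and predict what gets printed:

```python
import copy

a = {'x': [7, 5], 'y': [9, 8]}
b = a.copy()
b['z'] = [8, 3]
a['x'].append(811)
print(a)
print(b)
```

Key concept: shallow copy of dict with mutable values.
Step by step:
`a = {'x': [7, 5], 'y': [9, 8]}` → a = {'x': [7, 5], 'y': [9, 8]}
`b = a.copy()` → b = {'x': [7, 5], 'y': [9, 8]}
`b['z'] = [8, 3]` → b = {'x': [7, 5], 'y': [9, 8], 'z': [8, 3]}
`a['x'].append(811)` → a = {'x': [7, 5, 811], 'y': [9, 8]}; b = {'x': [7, 5, 811], 'y': [9, 8], 'z': [8, 3]}
`print(a)` → prints {'x': [7, 5, 811], 'y': [9, 8]}
`print(b)` → prints {'x': [7, 5, 811], 'y': [9, 8], 'z': [8, 3]}

Answer:
{'x': [7, 5, 811], 'y': [9, 8]}
{'x': [7, 5, 811], 'y': [9, 8], 'z': [8, 3]}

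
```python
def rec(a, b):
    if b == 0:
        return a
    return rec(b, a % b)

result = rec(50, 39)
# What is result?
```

rec(50, 39) -> rec(39, 11) -> rec(11, 6) -> rec(6, 5) -> rec(5, 1) -> rec(1, 0) -> 1

Answer: 1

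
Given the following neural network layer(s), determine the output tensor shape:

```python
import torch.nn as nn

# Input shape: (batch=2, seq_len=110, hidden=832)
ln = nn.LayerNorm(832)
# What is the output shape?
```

Input: (2, 110, 832) -> Output: (2, 110, 832)

Answer: (2, 110, 832)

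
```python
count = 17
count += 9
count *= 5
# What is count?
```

Trace:
`count = 17` → count = 17
`count += 9` → count = 26
`count *= 5` → count = 130
So count = 130

Answer: 130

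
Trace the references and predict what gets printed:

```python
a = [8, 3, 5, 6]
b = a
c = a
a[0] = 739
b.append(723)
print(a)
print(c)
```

Key concept: multiple aliases.
Step by step:
`a = [8, 3, 5, 6]` → a = [8, 3, 5, 6]
`b = a` → b = [8, 3, 5, 6] (same object as a)
`c = a` → c = [8, 3, 5, 6] (same object as a, b)
`a[0] = 739` → a = [739, 3, 5, 6] (same object as b, c); b = [739, 3, 5, 6] (same object as a, c); c = [739, 3, 5, 6] (same object as a, b)
`b.append(723)` → a = [739, 3, 5, 6, 723] (same object as b, c); b = [739, 3, 5, 6, 723] (same object as a, c); c = [739, 3, 5, 6, 723] (same object as a, b)
`print(a)` → prints [739, 3, 5, 6, 723]
`print(c)` → prints [739, 3, 5, 6, 723]

Answer:
[739, 3, 5, 6, 723]
[739, 3, 5, 6, 723]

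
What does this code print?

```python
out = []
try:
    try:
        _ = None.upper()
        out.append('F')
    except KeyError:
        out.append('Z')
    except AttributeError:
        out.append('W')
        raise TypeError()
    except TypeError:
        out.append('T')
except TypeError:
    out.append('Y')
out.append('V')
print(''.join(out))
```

Execution trace: 'W' (inner except AttributeError) → 'Y' (outer except TypeError) → 'V' (after the try/except). Output: WYV

Answer: WYV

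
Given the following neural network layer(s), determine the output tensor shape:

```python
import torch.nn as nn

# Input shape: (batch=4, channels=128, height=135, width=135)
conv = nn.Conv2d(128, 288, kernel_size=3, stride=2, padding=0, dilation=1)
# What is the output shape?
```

Input: (4, 128, 135, 135) -> Output: (4, 288, 67, 67)

Answer: (4, 288, 67, 67)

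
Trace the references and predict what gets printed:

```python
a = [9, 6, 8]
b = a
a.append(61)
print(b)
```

Key concept: basic list aliasing.
Step by step:
`a = [9, 6, 8]` → a = [9, 6, 8]
`b = a` → b = [9, 6, 8] (same object as a)
`a.append(61)` → a = [9, 6, 8, 61] (same object as b); b = [9, 6, 8, 61] (same object as a)
`print(b)` → prints [9, 6, 8, 61]

Answer: [9, 6, 8, 61]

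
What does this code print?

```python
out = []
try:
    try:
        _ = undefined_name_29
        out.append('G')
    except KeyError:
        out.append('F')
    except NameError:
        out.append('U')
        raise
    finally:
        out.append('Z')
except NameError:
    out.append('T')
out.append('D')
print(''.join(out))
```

Execution trace: 'U' (inner except NameError) → 'Z' (inner finally) → 'T' (outer except NameError) → 'D' (after the try/except). Output: UZTD

Answer: UZTD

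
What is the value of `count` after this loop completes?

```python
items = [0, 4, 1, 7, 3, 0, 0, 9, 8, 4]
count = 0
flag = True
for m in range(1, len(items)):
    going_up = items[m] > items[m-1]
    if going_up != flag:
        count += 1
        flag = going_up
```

Count direction changes in [0, 4, 1, 7, 3, 0, 0, 9, 8, 4]
`count` takes the values: 0 → 1 → 2 → 3 → 4 → 5

Answer: 5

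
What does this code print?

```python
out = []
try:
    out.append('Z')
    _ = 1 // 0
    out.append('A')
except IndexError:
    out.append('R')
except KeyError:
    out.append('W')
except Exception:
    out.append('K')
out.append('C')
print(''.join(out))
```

Execution trace: 'Z' (try body) → 'K' (except Exception) → 'C' (after the try/except). Output: ZKC

Answer: ZKC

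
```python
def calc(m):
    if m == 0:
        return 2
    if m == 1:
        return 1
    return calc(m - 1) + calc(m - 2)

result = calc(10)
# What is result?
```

Build up from base cases: calc(0)=2, calc(1)=1, calc(2)=3, calc(3)=4, calc(4)=7, calc(5)=11, calc(6)=18, ..., calc(10)=123

Answer: 123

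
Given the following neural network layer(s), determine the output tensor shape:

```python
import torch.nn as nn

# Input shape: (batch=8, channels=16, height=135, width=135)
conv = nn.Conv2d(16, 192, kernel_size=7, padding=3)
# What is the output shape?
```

Input: (8, 16, 135, 135) -> Output: (8, 192, 135, 135)

Answer: (8, 192, 135, 135)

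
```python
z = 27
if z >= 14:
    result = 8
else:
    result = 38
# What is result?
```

Trace:
`z = 27` → z = 27
`if z >= 14: ...` → z >= 14 is True → result = 8
So result = 8

Answer: 8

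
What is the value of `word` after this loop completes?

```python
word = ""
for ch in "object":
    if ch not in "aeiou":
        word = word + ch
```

Remove vowels from 'object'
`word` takes the values: "" → "b" → "bj" → "bjc" → "bjct"

Answer: "bjct"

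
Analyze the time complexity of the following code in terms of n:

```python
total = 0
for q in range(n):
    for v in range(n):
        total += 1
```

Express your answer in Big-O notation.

Each loop level contributes: n × n. Multiplying the contributions gives O(n^2).

Answer: O(n^2)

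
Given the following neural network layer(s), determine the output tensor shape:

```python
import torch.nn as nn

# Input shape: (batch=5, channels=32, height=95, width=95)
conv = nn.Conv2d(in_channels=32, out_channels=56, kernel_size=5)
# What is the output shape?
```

Input: (5, 32, 95, 95) -> Output: (5, 56, 91, 91)

Answer: (5, 56, 91, 91)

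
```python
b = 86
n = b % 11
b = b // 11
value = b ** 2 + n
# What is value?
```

Trace:
`b = 86` → b = 86
`n = b % 11` → n = 9
`b = b // 11` → b = 7
`value = b ** 2 + n` → value = 58
So value = 58

Answer: 58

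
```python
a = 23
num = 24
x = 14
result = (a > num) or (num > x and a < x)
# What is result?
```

Trace:
`a = 23` → a = 23
`num = 24` → num = 24
`x = 14` → x = 14
`result = (a > num) or (num > x and a < x)` → result = False
So result = False

Answer: False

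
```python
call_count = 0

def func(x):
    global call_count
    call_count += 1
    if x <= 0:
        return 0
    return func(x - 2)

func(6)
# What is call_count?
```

Linear recursion stepping by 2: 4 calls from x=6 down to ≤0.

Answer: 4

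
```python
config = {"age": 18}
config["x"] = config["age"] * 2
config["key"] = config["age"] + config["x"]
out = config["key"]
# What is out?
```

Trace:
`config = {"age": 18}` → config = {'age': 18}
`config["x"] = config["age"] * 2` → config = {'age': 18, 'x': 36}
`config["key"] = config["age"] + config["x"]` → config = {'age': 18, 'x': 36, 'key': 54}
`out = config["key"]` → out = 54
So out = 54

Answer: 54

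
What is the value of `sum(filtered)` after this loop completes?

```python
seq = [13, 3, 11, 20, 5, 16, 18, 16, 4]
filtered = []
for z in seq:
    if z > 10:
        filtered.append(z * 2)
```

Sum of doubled values > 10
`filtered` takes the values: [] → [26] → [26, 22] → [26, 22, 40] → [26, 22, 40, 32] → [26, 22, 40, 32, 36] → [26, 22, 40, 32, 36, 32]
So `sum(filtered)` = 188

Answer: 188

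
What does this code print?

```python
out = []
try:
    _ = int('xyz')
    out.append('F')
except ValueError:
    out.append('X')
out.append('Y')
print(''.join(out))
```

Execution trace: 'X' (except ValueError) → 'Y' (after the try/except). Output: XY

Answer: XY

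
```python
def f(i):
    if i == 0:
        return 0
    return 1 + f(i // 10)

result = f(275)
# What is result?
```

Count of digits of 275: 3

Answer: 3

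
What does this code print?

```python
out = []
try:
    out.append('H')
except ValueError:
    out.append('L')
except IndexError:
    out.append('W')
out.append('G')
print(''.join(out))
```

Execution trace: 'H' (try body, no exception) → 'G' (after the try/except). Output: HG

Answer: HG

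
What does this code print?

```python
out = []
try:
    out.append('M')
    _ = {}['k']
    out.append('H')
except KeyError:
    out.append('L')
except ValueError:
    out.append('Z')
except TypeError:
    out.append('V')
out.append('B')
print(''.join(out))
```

Execution trace: 'M' (try body) → 'L' (except KeyError) → 'B' (after the try/except). Output: MLB

Answer: MLB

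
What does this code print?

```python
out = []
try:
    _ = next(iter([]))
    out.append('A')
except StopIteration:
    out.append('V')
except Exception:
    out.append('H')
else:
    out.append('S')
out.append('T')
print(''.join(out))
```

Execution trace: 'V' (except StopIteration) → 'T' (after the try/except). Output: VT

Answer: VT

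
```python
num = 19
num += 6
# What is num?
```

Trace:
`num = 19` → num = 19
`num += 6` → num = 25
So num = 25

Answer: 25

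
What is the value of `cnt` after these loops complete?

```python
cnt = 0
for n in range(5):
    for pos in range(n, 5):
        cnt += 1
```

Upper triangle: 5 + 4 + ... + 1
`cnt` takes the values: 0 → 1 → 2 → 3 → 4 → 5 → 6 → 7 → 8 → 9 → 10 → 11 → 12 → 13 → 14 → 15

Answer: 15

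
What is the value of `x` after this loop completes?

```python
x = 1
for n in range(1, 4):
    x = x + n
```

Start at 1, add 1 through 3
`x` takes the values: 1 → 2 → 4 → 7

Answer: 7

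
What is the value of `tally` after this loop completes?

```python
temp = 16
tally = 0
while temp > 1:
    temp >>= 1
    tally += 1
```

Count right shifts until 1
`tally` takes the values: 0 → 1 → 2 → 3 → 4

Answer: 4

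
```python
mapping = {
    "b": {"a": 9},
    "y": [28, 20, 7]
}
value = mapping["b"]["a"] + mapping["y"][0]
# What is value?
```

Trace:
`mapping = { ...` → mapping = {'b': {'a': 9}, 'y': [28, 20, 7]}
`value = mapping["b"]["a"] + mapping["y"][0]` → value = 37
So value = 37

Answer: 37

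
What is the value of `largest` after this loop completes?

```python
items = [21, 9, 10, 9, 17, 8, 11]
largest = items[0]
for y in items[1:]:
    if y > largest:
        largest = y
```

Maximum of [21, 9, 10, 9, 17, 8, 11]
`largest` takes the values: 21

Answer: 21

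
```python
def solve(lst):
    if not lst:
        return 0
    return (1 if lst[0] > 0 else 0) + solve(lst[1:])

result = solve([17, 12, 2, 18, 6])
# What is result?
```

Count of positive elements in [17, 12, 2, 18, 6] = 5

Answer: 5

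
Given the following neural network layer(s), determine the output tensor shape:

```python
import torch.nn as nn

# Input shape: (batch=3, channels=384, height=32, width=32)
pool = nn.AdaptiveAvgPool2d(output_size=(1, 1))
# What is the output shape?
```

Input: (3, 384, 32, 32) -> Output: (3, 384, 1, 1)

Answer: (3, 384, 1, 1)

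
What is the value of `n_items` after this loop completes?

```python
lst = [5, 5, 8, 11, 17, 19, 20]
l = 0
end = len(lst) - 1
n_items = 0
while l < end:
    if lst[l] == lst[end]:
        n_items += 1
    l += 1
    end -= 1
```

Count matching pairs from ends
`n_items` takes the values: 0

Answer: 0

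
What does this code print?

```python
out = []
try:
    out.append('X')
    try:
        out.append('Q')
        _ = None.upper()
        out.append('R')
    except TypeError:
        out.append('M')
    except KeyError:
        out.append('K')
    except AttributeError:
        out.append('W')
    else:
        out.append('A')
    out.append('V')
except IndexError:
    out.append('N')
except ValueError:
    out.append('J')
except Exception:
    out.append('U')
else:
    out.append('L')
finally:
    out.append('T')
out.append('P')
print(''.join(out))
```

Execution trace: 'X' (try body) → 'Q' (inner try body) → 'W' (inner except AttributeError) → 'V' (try body, no exception) → 'L' (else) → 'T' (finally) → 'P' (after the try/except). Output: XQWVLTP

Answer: XQWVLTP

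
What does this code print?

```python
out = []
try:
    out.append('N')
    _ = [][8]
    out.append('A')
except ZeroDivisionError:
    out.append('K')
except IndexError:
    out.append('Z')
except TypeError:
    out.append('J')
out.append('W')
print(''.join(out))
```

Execution trace: 'N' (try body) → 'Z' (except IndexError) → 'W' (after the try/except). Output: NZW

Answer: NZW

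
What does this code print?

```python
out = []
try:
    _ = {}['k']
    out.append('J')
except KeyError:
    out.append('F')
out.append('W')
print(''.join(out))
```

Execution trace: 'F' (except KeyError) → 'W' (after the try/except). Output: FW

Answer: FW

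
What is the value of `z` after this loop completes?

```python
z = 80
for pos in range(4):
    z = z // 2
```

Halve 4 times: 80 // 2^4 = 5
`z` takes the values: 80 → 40 → 20 → 10 → 5

Answer: 5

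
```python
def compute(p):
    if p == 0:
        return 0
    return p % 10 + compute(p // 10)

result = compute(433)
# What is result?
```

Sum of digits of 433: 3 + 3 + 4 = 10

Answer: 10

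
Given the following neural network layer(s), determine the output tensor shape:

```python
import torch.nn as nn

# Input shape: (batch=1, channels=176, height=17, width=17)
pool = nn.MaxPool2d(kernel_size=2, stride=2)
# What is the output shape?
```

Input: (1, 176, 17, 17) -> Output: (1, 176, 8, 8)

Answer: (1, 176, 8, 8)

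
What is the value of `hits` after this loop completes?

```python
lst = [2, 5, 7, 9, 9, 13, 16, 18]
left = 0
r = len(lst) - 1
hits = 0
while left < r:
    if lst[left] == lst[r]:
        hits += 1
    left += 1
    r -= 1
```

Count matching pairs from ends
`hits` takes the values: 0 → 1

Answer: 1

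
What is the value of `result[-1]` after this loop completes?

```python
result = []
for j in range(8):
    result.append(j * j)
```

Last element of squares 0 to 7
`result` takes the values: [] → [0] → [0, 1] → [0, 1, 4] → [0, 1, 4, 9] → [0, 1, 4, 9, 16] → [0, 1, 4, 9, 16, 25] → [0, 1, 4, 9, 16, 25, 36] → [0, 1, 4, 9, 16, 25, 36, 49]
So `result[-1]` = 49

Answer: 49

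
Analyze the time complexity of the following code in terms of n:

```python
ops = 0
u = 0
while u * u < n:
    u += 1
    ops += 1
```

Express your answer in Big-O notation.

Each loop level contributes: √n. Multiplying the contributions gives O(√n).

Answer: O(√n)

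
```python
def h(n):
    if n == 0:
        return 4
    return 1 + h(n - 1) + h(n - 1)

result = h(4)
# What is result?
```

h(n) = 1 + 2·h(n-1), h(0)=4. Closed form: (4+1)·2^4 - 1 = 79.

Answer: 79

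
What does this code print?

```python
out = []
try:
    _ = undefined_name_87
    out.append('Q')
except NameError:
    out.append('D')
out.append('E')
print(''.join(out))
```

Execution trace: 'D' (except NameError) → 'E' (after the try/except). Output: DE

Answer: DE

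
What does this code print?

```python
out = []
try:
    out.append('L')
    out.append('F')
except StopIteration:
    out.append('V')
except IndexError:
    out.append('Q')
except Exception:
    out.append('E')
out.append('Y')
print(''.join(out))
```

Execution trace: 'L' (try body) → 'F' (try body, no exception) → 'Y' (after the try/except). Output: LFY

Answer: LFY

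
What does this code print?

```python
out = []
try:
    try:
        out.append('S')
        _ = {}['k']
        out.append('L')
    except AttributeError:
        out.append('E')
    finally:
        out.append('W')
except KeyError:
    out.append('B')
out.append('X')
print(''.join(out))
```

Execution trace: 'S' (inner try body) → 'W' (inner finally) → 'B' (outer except KeyError) → 'X' (after the try/except). Output: SWBX

Answer: SWBX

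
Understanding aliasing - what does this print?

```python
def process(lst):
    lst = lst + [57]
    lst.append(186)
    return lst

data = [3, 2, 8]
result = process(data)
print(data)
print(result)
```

Key concept: rebinding parameter vs mutation.
Step by step:
`data = [3, 2, 8]` → data = [3, 2, 8]
`result = process(data)` → result = [3, 2, 8, 57, 186]
`print(data)` → prints [3, 2, 8]
`print(result)` → prints [3, 2, 8, 57, 186]

Answer:
[3, 2, 8]
[3, 2, 8, 57, 186]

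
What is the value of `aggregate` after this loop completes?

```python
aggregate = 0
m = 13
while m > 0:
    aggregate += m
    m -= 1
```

Sum 13 down to 1
`aggregate` takes the values: 0 → 13 → 25 → 36 → 46 → 55 → 63 → 70 → 76 → 81 → 85 → 88 → 90 → 91

Answer: 91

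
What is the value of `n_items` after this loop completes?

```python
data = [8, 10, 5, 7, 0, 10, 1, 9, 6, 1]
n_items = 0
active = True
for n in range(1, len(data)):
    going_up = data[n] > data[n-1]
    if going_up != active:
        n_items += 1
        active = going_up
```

Count direction changes in [8, 10, 5, 7, 0, 10, 1, 9, 6, 1]
`n_items` takes the values: 0 → 1 → 2 → 3 → 4 → 5 → 6 → 7

Answer: 7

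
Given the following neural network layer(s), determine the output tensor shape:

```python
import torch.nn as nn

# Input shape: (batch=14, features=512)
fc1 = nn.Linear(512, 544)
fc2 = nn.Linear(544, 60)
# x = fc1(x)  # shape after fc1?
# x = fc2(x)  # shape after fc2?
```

Input: (14, 512) -> after fc1: (14, 544) -> Output: (14, 60)

Answer: (14, 60)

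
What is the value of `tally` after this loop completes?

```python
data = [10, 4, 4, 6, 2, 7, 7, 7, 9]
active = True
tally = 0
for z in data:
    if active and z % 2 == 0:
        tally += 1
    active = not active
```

Count even values at even positions
`tally` takes the values: 0 → 1 → 2 → 3

Answer: 3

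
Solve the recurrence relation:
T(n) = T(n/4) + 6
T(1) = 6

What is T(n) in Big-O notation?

Each step divides n by 4 and adds 6. After log_4(n) steps we reach T(1)=6. So T(n) = 6·log_4(n) + 6 = O(log n).

Answer: O(log n)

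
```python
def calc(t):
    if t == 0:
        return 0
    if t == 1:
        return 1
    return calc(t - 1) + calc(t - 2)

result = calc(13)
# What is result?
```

Build up from base cases: calc(0)=0, calc(1)=1, calc(2)=1, calc(3)=2, calc(4)=3, calc(5)=5, calc(6)=8, ..., calc(13)=233

Answer: 233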